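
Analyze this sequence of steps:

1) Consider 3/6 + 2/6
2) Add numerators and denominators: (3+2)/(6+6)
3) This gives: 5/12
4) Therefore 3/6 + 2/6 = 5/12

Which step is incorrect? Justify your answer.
Step 2: Add numerators and denominators: (3+2)/(6+6)

Step 2 incorrectly adds fractions by separately adding numerators and denominators. This is wrong. The correct method requires a common denominator: 3/6 + 2/6 = (3×6 + 2×6)/(6×6) = 30/36 = 5/6. The method used gives 5/12, which is different.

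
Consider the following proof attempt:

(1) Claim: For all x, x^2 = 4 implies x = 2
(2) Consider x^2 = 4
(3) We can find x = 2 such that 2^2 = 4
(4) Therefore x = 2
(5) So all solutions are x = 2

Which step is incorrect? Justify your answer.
Step 4: Therefore x = 2

Step 4 incorrectly concludes that x = 2 is the only solution. The proof shows that x = 2 is A solution (existence), but does not show it is the ONLY solution (uniqueness). In fact, x = -2 is also a solution since (-2)^2 = 4. Finding one solution doesn't prove there are no others.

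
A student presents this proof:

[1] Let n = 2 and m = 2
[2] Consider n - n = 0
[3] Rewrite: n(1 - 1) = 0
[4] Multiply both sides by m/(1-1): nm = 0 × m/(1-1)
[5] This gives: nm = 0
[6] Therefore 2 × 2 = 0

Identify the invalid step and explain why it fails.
Step 4: Multiply both sides by m/(1-1): nm = 0 × m/(1-1)

Step 4 multiplies both sides by m/(1-1). However, 1-1 = 0, so this is multiplication by m/0, which is undefined. We cannot multiply by an undefined expression.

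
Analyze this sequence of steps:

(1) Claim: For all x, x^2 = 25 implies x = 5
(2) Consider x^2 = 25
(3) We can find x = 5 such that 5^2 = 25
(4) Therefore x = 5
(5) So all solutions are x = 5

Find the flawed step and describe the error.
Step 4: Therefore x = 5

Step 4 incorrectly concludes that x = 5 is the only solution. The proof shows that x = 5 is A solution (existence), but does not show it is the ONLY solution (uniqueness). In fact, x = -5 is also a solution since (-5)^2 = 25. Finding one solution doesn't prove there are no others.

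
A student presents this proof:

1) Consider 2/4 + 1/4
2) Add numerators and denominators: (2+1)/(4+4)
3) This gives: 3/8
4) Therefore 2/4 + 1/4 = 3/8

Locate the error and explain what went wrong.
Step 2: Add numerators and denominators: (2+1)/(4+4)

Step 2 incorrectly adds fractions by separately adding numerators and denominators. This is wrong. The correct method requires a common denominator: 2/4 + 1/4 = (2×4 + 1×4)/(4×4) = 12/16 = 3/4. The method used gives 3/8, which is different.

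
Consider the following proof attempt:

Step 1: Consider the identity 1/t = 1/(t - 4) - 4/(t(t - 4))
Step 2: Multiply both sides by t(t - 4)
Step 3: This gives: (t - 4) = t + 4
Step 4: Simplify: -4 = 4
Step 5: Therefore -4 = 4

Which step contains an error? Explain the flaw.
Step 3: This gives: (t - 4) = t + 4

Step 3 makes a sign error when clearing denominators. Multiplying -4/(t(t - 4)) by t(t - 4) gives -4, not +4. The correct result is (t - 4) = t - 4, which is trivially true, not (t - 4) = t + 4. (Step 1 is a valid identity: 1/(t - 4) - 4/(t(t - 4)) = (t - 4)/(t(t - 4)) = 1/t.)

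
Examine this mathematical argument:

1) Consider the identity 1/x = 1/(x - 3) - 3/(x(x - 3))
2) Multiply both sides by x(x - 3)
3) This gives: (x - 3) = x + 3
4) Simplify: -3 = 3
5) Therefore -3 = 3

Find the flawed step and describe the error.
Step 3: This gives: (x - 3) = x + 3

Step 3 makes a sign error when clearing denominators. Multiplying -3/(x(x - 3)) by x(x - 3) gives -3, not +3. The correct result is (x - 3) = x - 3, which is trivially true, not (x - 3) = x + 3. (Step 1 is a valid identity: 1/(x - 3) - 3/(x(x - 3)) = (x - 3)/(x(x - 3)) = 1/x.)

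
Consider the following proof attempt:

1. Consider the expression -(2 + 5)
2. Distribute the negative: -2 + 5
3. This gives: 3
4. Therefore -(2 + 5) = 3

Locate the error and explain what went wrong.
Step 2: Distribute the negative: -2 + 5

Step 2 incorrectly distributes the negative sign. The correct distribution is -(2 + 5) = -2 - 5 = -7. The negative must be applied to both terms, not just the first. The error treats -(2 + 5) as -2 + 5, which equals 3 instead of -7.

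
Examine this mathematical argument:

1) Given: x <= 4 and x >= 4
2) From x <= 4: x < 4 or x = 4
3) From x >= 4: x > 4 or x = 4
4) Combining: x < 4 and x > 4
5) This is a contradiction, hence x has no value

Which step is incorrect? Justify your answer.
Step 4: Combining: x < 4 and x > 4

Step 4 incorrectly combines the conditions. From x <= 4 and x >= 4, the intersection is x = 4. The error treats the 'or' cases as 'and' requirements. The correct conclusion is that x = 4 is the unique solution, not that no solution exists.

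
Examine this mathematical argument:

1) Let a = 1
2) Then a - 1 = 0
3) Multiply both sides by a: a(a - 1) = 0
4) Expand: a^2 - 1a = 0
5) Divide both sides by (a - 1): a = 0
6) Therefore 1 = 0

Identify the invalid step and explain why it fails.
Step 5: Divide both sides by (a - 1): a = 0

Step 5 divides both sides by (a - 1). However, since a = 1, we have (a - 1) = 0. Division by zero is undefined, making this step invalid.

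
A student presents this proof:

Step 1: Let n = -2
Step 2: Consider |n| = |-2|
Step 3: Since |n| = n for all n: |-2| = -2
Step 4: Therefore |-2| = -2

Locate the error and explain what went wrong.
Step 3: Since |n| = n for all n: |-2| = -2

Step 3 incorrectly states that |n| = n for all n. The correct definition is |n| = n when n >= 0, and |n| = -n when n < 0. Since -2 < 0, we have |-2| = -(-2) = 2, not -2.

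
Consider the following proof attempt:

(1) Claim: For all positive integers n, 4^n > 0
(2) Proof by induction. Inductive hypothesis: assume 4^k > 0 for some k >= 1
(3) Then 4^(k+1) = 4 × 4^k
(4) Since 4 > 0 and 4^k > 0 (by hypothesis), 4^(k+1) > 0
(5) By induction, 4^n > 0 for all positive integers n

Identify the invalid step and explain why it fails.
Step 5: By induction, 4^n > 0 for all positive integers n

Step 5 concludes the proof by induction, but no base case was ever established. A valid induction proof requires: (1) a base case proving 4^1 > 0, and (2) an inductive step showing IF 4^k > 0 THEN 4^(k+1) > 0. Steps 2-4 correctly establish the inductive step, but without the base case the conclusion in step 5 does not follow.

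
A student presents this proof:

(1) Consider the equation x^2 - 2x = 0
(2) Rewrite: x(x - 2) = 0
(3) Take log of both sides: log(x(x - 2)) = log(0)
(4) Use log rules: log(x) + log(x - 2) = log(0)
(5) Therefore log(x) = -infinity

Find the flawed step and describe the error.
Step 3: Take log of both sides: log(x(x - 2)) = log(0)

Step 3 takes the logarithm of both sides, resulting in log(0) on the right side. The logarithm is only defined for positive numbers; log(0) is undefined (approaches negative infinity). This operation is invalid.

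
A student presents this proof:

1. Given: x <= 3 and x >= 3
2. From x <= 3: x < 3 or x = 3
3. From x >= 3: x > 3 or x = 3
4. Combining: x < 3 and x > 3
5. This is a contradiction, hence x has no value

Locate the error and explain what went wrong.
Step 4: Combining: x < 3 and x > 3

Step 4 incorrectly combines the conditions. From x <= 3 and x >= 3, the intersection is x = 3. The error treats the 'or' cases as 'and' requirements. The correct conclusion is that x = 3 is the unique solution, not that no solution exists.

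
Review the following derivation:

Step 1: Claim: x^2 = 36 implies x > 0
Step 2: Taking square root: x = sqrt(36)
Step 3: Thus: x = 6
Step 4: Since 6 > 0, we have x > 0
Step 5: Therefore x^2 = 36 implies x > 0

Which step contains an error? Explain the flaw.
Step 2: Taking square root: x = sqrt(36)

Step 2 takes the square root and assumes the positive root only. The equation x^2 = 36 actually has two solutions: x = 6 and x = -6. The proof silently assumes x > 0 without justification, then uses this assumption to conclude x > 0, which is circular. The counterexample x = -6 shows the claim is false.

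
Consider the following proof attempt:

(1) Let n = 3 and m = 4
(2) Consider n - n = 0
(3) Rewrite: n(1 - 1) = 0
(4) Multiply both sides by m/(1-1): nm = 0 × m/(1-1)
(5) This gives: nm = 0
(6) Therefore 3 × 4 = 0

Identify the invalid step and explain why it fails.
Step 4: Multiply both sides by m/(1-1): nm = 0 × m/(1-1)

Step 4 multiplies both sides by m/(1-1). However, 1-1 = 0, so this is multiplication by m/0, which is undefined. We cannot multiply by an undefined expression.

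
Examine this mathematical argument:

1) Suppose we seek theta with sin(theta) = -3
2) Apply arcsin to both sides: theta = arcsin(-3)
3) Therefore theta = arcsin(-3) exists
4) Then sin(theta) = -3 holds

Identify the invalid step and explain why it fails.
Step 2: Apply arcsin to both sides: theta = arcsin(-3)

Step 2 applies arcsin to -3. However, arcsin(x) is only defined for x in [-1, 1] because sin(theta) can only produce values in that range. Since |-3| > 1, arcsin(-3) is undefined. There is no angle whose sine equals -3.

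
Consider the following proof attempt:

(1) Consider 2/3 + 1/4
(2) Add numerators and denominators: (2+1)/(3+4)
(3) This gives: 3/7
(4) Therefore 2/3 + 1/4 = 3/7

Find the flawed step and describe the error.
Step 2: Add numerators and denominators: (2+1)/(3+4)

Step 2 incorrectly adds fractions by separately adding numerators and denominators. This is wrong. The correct method requires a common denominator: 2/3 + 1/4 = (2×4 + 1×3)/(3×4) = 11/12 = 11/12. The method used gives 3/7, which is different.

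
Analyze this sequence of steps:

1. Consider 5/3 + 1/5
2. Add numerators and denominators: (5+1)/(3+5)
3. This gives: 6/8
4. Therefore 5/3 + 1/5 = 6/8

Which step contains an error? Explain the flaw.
Step 2: Add numerators and denominators: (5+1)/(3+5)

Step 2 incorrectly adds fractions by separately adding numerators and denominators. This is wrong. The correct method requires a common denominator: 5/3 + 1/5 = (5×5 + 1×3)/(3×5) = 28/15 = 28/15. The method used gives 6/8, which is different.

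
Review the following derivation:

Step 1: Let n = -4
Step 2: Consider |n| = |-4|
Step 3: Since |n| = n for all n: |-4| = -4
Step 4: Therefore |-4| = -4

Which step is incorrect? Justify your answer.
Step 3: Since |n| = n for all n: |-4| = -4

Step 3 incorrectly states that |n| = n for all n. The correct definition is |n| = n when n >= 0, and |n| = -n when n < 0. Since -4 < 0, we have |-4| = -(-4) = 4, not -4.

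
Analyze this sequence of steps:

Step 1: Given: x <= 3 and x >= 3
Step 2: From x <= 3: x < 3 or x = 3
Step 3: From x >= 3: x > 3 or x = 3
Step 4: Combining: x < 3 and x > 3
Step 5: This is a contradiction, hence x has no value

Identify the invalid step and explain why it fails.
Step 4: Combining: x < 3 and x > 3

Step 4 incorrectly combines the conditions. From x <= 3 and x >= 3, the intersection is x = 3. The error treats the 'or' cases as 'and' requirements. The correct conclusion is that x = 3 is the unique solution, not that no solution exists.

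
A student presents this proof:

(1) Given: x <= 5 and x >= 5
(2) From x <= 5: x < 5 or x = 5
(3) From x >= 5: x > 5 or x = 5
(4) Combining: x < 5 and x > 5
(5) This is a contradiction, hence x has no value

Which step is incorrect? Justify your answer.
Step 4: Combining: x < 5 and x > 5

Step 4 incorrectly combines the conditions. From x <= 5 and x >= 5, the intersection is x = 5. The error treats the 'or' cases as 'and' requirements. The correct conclusion is that x = 5 is the unique solution, not that no solution exists.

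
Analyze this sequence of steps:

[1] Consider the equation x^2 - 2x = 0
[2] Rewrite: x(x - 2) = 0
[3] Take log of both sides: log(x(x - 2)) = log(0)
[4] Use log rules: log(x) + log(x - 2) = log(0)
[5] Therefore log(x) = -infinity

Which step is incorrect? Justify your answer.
Step 3: Take log of both sides: log(x(x - 2)) = log(0)

Step 3 takes the logarithm of both sides, resulting in log(0) on the right side. The logarithm is only defined for positive numbers; log(0) is undefined (approaches negative infinity). This operation is invalid.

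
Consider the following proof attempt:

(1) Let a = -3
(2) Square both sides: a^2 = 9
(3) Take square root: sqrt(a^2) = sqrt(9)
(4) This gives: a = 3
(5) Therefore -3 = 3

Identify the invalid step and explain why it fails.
Step 4: This gives: a = 3

Step 4 incorrectly states that sqrt(a^2) = a. The correct identity is sqrt(a^2) = |a|. Since a = -3 < 0, we have sqrt(a^2) = |-3| = 3, not a = -3.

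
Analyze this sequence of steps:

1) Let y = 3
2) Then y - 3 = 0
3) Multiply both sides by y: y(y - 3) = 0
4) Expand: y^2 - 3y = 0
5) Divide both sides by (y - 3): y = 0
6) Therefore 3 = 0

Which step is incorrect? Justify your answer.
Step 5: Divide both sides by (y - 3): y = 0

Step 5 divides both sides by (y - 3). However, since y = 3, we have (y - 3) = 0. Division by zero is undefined, making this step invalid.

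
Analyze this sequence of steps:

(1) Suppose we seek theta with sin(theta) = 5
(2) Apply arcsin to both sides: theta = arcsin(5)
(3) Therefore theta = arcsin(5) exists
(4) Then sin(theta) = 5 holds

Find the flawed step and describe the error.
Step 2: Apply arcsin to both sides: theta = arcsin(5)

Step 2 applies arcsin to 5. However, arcsin(x) is only defined for x in [-1, 1] because sin(theta) can only produce values in that range. Since |5| > 1, arcsin(5) is undefined. There is no angle whose sine equals 5.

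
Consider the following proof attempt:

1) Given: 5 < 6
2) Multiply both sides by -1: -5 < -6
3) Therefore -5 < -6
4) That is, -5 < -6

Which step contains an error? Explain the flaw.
Step 2: Multiply both sides by -1: -5 < -6

Step 2 multiplies both sides by -1 but fails to reverse the inequality sign. When multiplying (or dividing) an inequality by a negative number, the direction must be reversed. Since 5 < 6, we should get -5 > -6, i.e., -5 > -6.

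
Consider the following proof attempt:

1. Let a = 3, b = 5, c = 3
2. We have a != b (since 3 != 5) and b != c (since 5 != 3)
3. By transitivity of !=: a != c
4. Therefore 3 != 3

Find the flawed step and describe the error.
Step 3: By transitivity of !=: a != c

Step 3 incorrectly applies transitivity to the '!=' relation. Transitivity states: if a R b and b R c, then a R c. However, '!=' is not transitive. Counterexample: 3 != 5 and 5 != 3, but 3 = 3 (both equal 3). Transitivity holds for relations like <, <=, =, but not for !=.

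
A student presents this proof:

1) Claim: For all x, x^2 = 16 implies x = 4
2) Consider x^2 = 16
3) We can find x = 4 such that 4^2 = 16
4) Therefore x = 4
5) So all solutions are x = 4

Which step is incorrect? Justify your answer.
Step 4: Therefore x = 4

Step 4 incorrectly concludes that x = 4 is the only solution. The proof shows that x = 4 is A solution (existence), but does not show it is the ONLY solution (uniqueness). In fact, x = -4 is also a solution since (-4)^2 = 16. Finding one solution doesn't prove there are no others.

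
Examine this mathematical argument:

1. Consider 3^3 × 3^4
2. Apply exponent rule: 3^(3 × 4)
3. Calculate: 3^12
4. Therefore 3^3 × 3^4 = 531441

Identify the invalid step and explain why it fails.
Step 2: Apply exponent rule: 3^(3 × 4)

Step 2 incorrectly states that a^b × a^c = a^(b×c). The correct rule is a^b × a^c = a^(b+c). The actual value is 3^3 × 3^4 = 3^7 = 2187, not 3^12 = 531441.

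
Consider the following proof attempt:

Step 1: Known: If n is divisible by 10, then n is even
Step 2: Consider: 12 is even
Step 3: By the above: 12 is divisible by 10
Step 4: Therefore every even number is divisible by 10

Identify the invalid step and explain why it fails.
Step 3: By the above: 12 is divisible by 10

Step 3 commits the fallacy of affirming the consequent. The known fact 'divisible by 10 → even' does NOT imply 'even → divisible by 10'. That would be the converse, which is false. For example, 12 is even but 12 ÷ 10 = 1.20, which is not an integer.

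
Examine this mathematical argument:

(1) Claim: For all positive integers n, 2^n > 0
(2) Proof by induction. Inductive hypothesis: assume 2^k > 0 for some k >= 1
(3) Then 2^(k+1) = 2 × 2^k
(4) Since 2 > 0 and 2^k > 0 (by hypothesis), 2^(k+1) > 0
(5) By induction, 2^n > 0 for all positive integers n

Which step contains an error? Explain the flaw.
Step 5: By induction, 2^n > 0 for all positive integers n

Step 5 concludes the proof by induction, but no base case was ever established. A valid induction proof requires: (1) a base case proving 2^1 > 0, and (2) an inductive step showing IF 2^k > 0 THEN 2^(k+1) > 0. Steps 2-4 correctly establish the inductive step, but without the base case the conclusion in step 5 does not follow.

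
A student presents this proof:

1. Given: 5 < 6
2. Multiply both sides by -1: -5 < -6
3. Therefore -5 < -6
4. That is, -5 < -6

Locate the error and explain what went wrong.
Step 2: Multiply both sides by -1: -5 < -6

Step 2 multiplies both sides by -1 but fails to reverse the inequality sign. When multiplying (or dividing) an inequality by a negative number, the direction must be reversed. Since 5 < 6, we should get -5 > -6, i.e., -5 > -6.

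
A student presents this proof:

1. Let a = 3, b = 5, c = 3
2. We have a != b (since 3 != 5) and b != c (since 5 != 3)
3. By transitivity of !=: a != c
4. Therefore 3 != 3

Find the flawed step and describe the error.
Step 3: By transitivity of !=: a != c

Step 3 incorrectly applies transitivity to the '!=' relation. Transitivity states: if a R b and b R c, then a R c. However, '!=' is not transitive. Counterexample: 3 != 5 and 5 != 3, but 3 = 3 (both equal 3). Transitivity holds for relations like <, <=, =, but not for !=.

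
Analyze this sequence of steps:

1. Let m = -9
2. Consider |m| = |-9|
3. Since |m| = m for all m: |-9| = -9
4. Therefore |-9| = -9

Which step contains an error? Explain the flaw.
Step 3: Since |m| = m for all m: |-9| = -9

Step 3 incorrectly states that |m| = m for all m. The correct definition is |m| = m when m >= 0, and |m| = -m when m < 0. Since -9 < 0, we have |-9| = -(-9) = 9, not -9.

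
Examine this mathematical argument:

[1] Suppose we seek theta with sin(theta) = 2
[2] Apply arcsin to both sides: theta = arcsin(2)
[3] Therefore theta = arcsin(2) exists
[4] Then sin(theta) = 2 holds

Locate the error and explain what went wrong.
Step 2: Apply arcsin to both sides: theta = arcsin(2)

Step 2 applies arcsin to 2. However, arcsin(x) is only defined for x in [-1, 1] because sin(theta) can only produce values in that range. Since |2| > 1, arcsin(2) is undefined. There is no angle whose sine equals 2.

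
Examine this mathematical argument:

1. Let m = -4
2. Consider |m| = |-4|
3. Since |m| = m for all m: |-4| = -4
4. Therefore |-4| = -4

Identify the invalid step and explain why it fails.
Step 3: Since |m| = m for all m: |-4| = -4

Step 3 incorrectly states that |m| = m for all m. The correct definition is |m| = m when m >= 0, and |m| = -m when m < 0. Since -4 < 0, we have |-4| = -(-4) = 4, not -4.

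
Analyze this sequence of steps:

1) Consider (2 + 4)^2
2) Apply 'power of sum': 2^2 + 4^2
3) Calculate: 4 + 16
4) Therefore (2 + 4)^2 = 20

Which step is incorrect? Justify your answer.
Step 2: Apply 'power of sum': 2^2 + 4^2

Step 2 incorrectly applies a non-existent rule '(a+b)^n = a^n + b^n'. This is false in general. The correct expansion uses the binomial theorem. The actual value is (2 + 4)^2 = 6^2 = 36, not 20.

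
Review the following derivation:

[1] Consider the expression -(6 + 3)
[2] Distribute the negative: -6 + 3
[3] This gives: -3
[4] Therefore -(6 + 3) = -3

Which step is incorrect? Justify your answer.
Step 2: Distribute the negative: -6 + 3

Step 2 incorrectly distributes the negative sign. The correct distribution is -(6 + 3) = -6 - 3 = -9. The negative must be applied to both terms, not just the first. The error treats -(6 + 3) as -6 + 3, which equals -3 instead of -9.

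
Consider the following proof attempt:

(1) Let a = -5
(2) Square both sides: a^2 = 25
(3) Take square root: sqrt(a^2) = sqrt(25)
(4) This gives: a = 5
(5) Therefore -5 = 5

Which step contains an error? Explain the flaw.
Step 4: This gives: a = 5

Step 4 incorrectly states that sqrt(a^2) = a. The correct identity is sqrt(a^2) = |a|. Since a = -5 < 0, we have sqrt(a^2) = |-5| = 5, not a = -5.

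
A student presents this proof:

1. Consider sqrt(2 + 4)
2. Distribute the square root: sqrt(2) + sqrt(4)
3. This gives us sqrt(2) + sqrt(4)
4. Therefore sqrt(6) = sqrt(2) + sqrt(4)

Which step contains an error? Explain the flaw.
Step 2: Distribute the square root: sqrt(2) + sqrt(4)

Step 2 incorrectly 'distributes' the square root over addition. The square root function does not distribute: sqrt(a + b) ≠ sqrt(a) + sqrt(b). In fact, sqrt(2 + 4) = sqrt(6) ≈ 2.4495, while sqrt(2) + sqrt(4) ≈ 3.4142.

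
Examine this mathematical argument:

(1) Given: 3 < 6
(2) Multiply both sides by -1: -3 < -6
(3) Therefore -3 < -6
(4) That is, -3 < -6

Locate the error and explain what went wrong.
Step 2: Multiply both sides by -1: -3 < -6

Step 2 multiplies both sides by -1 but fails to reverse the inequality sign. When multiplying (or dividing) an inequality by a negative number, the direction must be reversed. Since 3 < 6, we should get -3 > -6, i.e., -3 > -6.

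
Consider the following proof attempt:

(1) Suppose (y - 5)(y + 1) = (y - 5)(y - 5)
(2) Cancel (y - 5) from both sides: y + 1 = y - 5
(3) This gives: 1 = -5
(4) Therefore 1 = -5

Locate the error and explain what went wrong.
Step 2: Cancel (y - 5) from both sides: y + 1 = y - 5

Step 2 cancels (y - 5) from both sides. This is only valid if (y - 5) ≠ 0, i.e., y ≠ 5. When y = 5, both sides equal zero regardless of the other factors. The correct approach requires considering y = 5 as a separate case.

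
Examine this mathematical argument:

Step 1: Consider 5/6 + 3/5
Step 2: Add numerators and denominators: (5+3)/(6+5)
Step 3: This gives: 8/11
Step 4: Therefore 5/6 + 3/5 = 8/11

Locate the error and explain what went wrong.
Step 2: Add numerators and denominators: (5+3)/(6+5)

Step 2 incorrectly adds fractions by separately adding numerators and denominators. This is wrong. The correct method requires a common denominator: 5/6 + 3/5 = (5×5 + 3×6)/(6×5) = 43/30 = 43/30. The method used gives 8/11, which is different.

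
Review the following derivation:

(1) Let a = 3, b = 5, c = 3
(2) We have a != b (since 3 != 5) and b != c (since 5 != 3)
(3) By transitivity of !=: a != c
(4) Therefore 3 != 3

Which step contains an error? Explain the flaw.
Step 3: By transitivity of !=: a != c

Step 3 incorrectly applies transitivity to the '!=' relation. Transitivity states: if a R b and b R c, then a R c. However, '!=' is not transitive. Counterexample: 3 != 5 and 5 != 3, but 3 = 3 (both equal 3). Transitivity holds for relations like <, <=, =, but not for !=.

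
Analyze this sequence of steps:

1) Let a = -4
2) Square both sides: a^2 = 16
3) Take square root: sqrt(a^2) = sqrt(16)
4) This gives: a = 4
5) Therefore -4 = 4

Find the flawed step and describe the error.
Step 4: This gives: a = 4

Step 4 incorrectly states that sqrt(a^2) = a. The correct identity is sqrt(a^2) = |a|. Since a = -4 < 0, we have sqrt(a^2) = |-4| = 4, not a = -4.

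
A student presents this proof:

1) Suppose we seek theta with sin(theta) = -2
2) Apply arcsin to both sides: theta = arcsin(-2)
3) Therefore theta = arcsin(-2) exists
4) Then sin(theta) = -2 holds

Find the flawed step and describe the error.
Step 2: Apply arcsin to both sides: theta = arcsin(-2)

Step 2 applies arcsin to -2. However, arcsin(x) is only defined for x in [-1, 1] because sin(theta) can only produce values in that range. Since |-2| > 1, arcsin(-2) is undefined. There is no angle whose sine equals -2.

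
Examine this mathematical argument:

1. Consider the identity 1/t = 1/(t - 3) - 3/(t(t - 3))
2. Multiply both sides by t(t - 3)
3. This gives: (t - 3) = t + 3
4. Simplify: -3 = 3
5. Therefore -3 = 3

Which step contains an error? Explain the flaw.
Step 3: This gives: (t - 3) = t + 3

Step 3 makes a sign error when clearing denominators. Multiplying -3/(t(t - 3)) by t(t - 3) gives -3, not +3. The correct result is (t - 3) = t - 3, which is trivially true, not (t - 3) = t + 3. (Step 1 is a valid identity: 1/(t - 3) - 3/(t(t - 3)) = (t - 3)/(t(t - 3)) = 1/t.)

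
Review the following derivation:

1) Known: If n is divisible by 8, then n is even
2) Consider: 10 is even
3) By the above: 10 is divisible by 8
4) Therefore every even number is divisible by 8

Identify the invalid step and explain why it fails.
Step 3: By the above: 10 is divisible by 8

Step 3 commits the fallacy of affirming the consequent. The known fact 'divisible by 8 → even' does NOT imply 'even → divisible by 8'. That would be the converse, which is false. For example, 10 is even but 10 ÷ 8 = 1.25, which is not an integer.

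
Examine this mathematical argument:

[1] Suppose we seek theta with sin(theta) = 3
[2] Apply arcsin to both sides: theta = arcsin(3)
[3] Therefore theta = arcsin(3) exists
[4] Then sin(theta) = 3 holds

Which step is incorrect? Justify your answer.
Step 2: Apply arcsin to both sides: theta = arcsin(3)

Step 2 applies arcsin to 3. However, arcsin(x) is only defined for x in [-1, 1] because sin(theta) can only produce values in that range. Since |3| > 1, arcsin(3) is undefined. There is no angle whose sine equals 3.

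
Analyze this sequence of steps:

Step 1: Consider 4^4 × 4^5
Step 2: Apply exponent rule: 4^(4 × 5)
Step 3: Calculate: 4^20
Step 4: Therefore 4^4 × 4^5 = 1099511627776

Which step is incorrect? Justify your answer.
Step 2: Apply exponent rule: 4^(4 × 5)

Step 2 incorrectly states that a^b × a^c = a^(b×c). The correct rule is a^b × a^c = a^(b+c). The actual value is 4^4 × 4^5 = 4^9 = 262144, not 4^20 = 1099511627776.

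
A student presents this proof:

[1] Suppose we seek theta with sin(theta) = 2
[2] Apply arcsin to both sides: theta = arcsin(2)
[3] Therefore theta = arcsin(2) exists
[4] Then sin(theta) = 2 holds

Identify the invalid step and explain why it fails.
Step 2: Apply arcsin to both sides: theta = arcsin(2)

Step 2 applies arcsin to 2. However, arcsin(x) is only defined for x in [-1, 1] because sin(theta) can only produce values in that range. Since |2| > 1, arcsin(2) is undefined. There is no angle whose sine equals 2.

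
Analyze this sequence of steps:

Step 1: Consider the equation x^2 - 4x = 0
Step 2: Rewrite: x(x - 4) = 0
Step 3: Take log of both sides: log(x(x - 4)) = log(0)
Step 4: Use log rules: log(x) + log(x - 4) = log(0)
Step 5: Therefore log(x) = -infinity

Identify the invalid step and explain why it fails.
Step 3: Take log of both sides: log(x(x - 4)) = log(0)

Step 3 takes the logarithm of both sides, resulting in log(0) on the right side. The logarithm is only defined for positive numbers; log(0) is undefined (approaches negative infinity). This operation is invalid.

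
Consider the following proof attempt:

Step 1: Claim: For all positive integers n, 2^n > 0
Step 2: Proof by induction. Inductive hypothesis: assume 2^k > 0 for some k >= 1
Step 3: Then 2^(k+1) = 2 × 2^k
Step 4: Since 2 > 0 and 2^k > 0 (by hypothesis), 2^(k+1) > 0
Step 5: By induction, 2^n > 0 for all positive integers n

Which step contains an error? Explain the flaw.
Step 5: By induction, 2^n > 0 for all positive integers n

Step 5 concludes the proof by induction, but no base case was ever established. A valid induction proof requires: (1) a base case proving 2^1 > 0, and (2) an inductive step showing IF 2^k > 0 THEN 2^(k+1) > 0. Steps 2-4 correctly establish the inductive step, but without the base case the conclusion in step 5 does not follow.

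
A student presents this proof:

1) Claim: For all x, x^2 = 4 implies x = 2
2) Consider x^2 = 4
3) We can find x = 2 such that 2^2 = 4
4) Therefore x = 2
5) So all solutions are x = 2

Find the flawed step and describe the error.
Step 4: Therefore x = 2

Step 4 incorrectly concludes that x = 2 is the only solution. The proof shows that x = 2 is A solution (existence), but does not show it is the ONLY solution (uniqueness). In fact, x = -2 is also a solution since (-2)^2 = 4. Finding one solution doesn't prove there are no others.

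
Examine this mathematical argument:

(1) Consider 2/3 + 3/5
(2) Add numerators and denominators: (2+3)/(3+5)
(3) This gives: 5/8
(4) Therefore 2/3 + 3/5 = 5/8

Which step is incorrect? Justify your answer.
Step 2: Add numerators and denominators: (2+3)/(3+5)

Step 2 incorrectly adds fractions by separately adding numerators and denominators. This is wrong. The correct method requires a common denominator: 2/3 + 3/5 = (2×5 + 3×3)/(3×5) = 19/15 = 19/15. The method used gives 5/8, which is different.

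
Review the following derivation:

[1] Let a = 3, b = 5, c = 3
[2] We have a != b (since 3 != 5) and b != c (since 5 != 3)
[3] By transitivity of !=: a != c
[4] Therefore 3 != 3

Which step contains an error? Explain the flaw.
Step 3: By transitivity of !=: a != c

Step 3 incorrectly applies transitivity to the '!=' relation. Transitivity states: if a R b and b R c, then a R c. However, '!=' is not transitive. Counterexample: 3 != 5 and 5 != 3, but 3 = 3 (both equal 3). Transitivity holds for relations like <, <=, =, but not for !=.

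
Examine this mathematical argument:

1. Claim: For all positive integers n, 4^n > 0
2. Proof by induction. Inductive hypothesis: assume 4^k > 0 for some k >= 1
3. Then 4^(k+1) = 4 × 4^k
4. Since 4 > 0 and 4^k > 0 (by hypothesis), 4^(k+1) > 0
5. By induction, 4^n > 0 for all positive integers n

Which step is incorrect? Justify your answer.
Step 5: By induction, 4^n > 0 for all positive integers n

Step 5 concludes the proof by induction, but no base case was ever established. A valid induction proof requires: (1) a base case proving 4^1 > 0, and (2) an inductive step showing IF 4^k > 0 THEN 4^(k+1) > 0. Steps 2-4 correctly establish the inductive step, but without the base case the conclusion in step 5 does not follow.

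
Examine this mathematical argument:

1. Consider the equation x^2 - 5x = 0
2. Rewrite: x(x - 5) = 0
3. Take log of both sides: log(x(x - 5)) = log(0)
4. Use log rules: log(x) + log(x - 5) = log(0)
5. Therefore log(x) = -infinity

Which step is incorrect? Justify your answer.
Step 3: Take log of both sides: log(x(x - 5)) = log(0)

Step 3 takes the logarithm of both sides, resulting in log(0) on the right side. The logarithm is only defined for positive numbers; log(0) is undefined (approaches negative infinity). This operation is invalid.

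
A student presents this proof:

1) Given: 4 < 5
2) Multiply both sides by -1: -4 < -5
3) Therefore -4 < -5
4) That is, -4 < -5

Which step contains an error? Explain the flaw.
Step 2: Multiply both sides by -1: -4 < -5

Step 2 multiplies both sides by -1 but fails to reverse the inequality sign. When multiplying (or dividing) an inequality by a negative number, the direction must be reversed. Since 4 < 5, we should get -4 > -5, i.e., -4 > -5.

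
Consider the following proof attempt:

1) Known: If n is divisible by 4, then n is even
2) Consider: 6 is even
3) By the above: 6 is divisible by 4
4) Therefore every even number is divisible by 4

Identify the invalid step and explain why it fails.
Step 3: By the above: 6 is divisible by 4

Step 3 commits the fallacy of affirming the consequent. The known fact 'divisible by 4 → even' does NOT imply 'even → divisible by 4'. That would be the converse, which is false. For example, 6 is even but 6 ÷ 4 = 1.50, which is not an integer.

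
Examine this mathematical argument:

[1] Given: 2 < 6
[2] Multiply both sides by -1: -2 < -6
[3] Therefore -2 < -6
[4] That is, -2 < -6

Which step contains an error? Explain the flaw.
Step 2: Multiply both sides by -1: -2 < -6

Step 2 multiplies both sides by -1 but fails to reverse the inequality sign. When multiplying (or dividing) an inequality by a negative number, the direction must be reversed. Since 2 < 6, we should get -2 > -6, i.e., -2 > -6.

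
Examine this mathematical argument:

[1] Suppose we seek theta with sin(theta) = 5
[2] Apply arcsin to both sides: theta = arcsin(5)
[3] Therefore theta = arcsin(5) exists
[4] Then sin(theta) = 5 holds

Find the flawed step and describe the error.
Step 2: Apply arcsin to both sides: theta = arcsin(5)

Step 2 applies arcsin to 5. However, arcsin(x) is only defined for x in [-1, 1] because sin(theta) can only produce values in that range. Since |5| > 1, arcsin(5) is undefined. There is no angle whose sine equals 5.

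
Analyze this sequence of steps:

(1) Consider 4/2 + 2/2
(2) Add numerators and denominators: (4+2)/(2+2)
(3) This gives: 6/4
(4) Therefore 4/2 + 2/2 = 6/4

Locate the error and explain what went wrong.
Step 2: Add numerators and denominators: (4+2)/(2+2)

Step 2 incorrectly adds fractions by separately adding numerators and denominators. This is wrong. The correct method requires a common denominator: 4/2 + 2/2 = (4×2 + 2×2)/(2×2) = 12/4 = 3. The method used gives 6/4, which is different.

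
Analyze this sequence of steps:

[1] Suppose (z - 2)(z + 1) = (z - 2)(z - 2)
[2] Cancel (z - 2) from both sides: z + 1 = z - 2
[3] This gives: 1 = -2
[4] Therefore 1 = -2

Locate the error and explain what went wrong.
Step 2: Cancel (z - 2) from both sides: z + 1 = z - 2

Step 2 cancels (z - 2) from both sides. This is only valid if (z - 2) ≠ 0, i.e., z ≠ 2. When z = 2, both sides equal zero regardless of the other factors. The correct approach requires considering z = 2 as a separate case.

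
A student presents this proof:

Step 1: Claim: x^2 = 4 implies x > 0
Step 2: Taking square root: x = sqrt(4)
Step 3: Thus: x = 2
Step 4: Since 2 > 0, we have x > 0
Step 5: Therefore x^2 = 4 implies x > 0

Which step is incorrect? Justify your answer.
Step 2: Taking square root: x = sqrt(4)

Step 2 takes the square root and assumes the positive root only. The equation x^2 = 4 actually has two solutions: x = 2 and x = -2. The proof silently assumes x > 0 without justification, then uses this assumption to conclude x > 0, which is circular. The counterexample x = -2 shows the claim is false.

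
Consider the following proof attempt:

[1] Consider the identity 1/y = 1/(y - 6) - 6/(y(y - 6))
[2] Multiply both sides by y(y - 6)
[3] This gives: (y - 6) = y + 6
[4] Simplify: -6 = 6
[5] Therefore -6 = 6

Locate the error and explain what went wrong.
Step 3: This gives: (y - 6) = y + 6

Step 3 makes a sign error when clearing denominators. Multiplying -6/(y(y - 6)) by y(y - 6) gives -6, not +6. The correct result is (y - 6) = y - 6, which is trivially true, not (y - 6) = y + 6. (Step 1 is a valid identity: 1/(y - 6) - 6/(y(y - 6)) = (y - 6)/(y(y - 6)) = 1/y.)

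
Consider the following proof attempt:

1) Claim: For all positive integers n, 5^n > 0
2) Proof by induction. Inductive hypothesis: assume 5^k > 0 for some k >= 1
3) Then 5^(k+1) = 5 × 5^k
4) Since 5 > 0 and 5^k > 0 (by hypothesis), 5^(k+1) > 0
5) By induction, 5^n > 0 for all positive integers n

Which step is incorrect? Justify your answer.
Step 5: By induction, 5^n > 0 for all positive integers n

Step 5 concludes the proof by induction, but no base case was ever established. A valid induction proof requires: (1) a base case proving 5^1 > 0, and (2) an inductive step showing IF 5^k > 0 THEN 5^(k+1) > 0. Steps 2-4 correctly establish the inductive step, but without the base case the conclusion in step 5 does not follow.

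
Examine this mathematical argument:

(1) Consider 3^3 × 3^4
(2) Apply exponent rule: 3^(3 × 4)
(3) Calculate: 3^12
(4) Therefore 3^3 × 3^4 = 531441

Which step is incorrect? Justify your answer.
Step 2: Apply exponent rule: 3^(3 × 4)

Step 2 incorrectly states that a^b × a^c = a^(b×c). The correct rule is a^b × a^c = a^(b+c). The actual value is 3^3 × 3^4 = 3^7 = 2187, not 3^12 = 531441.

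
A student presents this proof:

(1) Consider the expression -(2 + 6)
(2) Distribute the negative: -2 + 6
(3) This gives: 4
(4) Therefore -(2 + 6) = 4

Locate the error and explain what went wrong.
Step 2: Distribute the negative: -2 + 6

Step 2 incorrectly distributes the negative sign. The correct distribution is -(2 + 6) = -2 - 6 = -8. The negative must be applied to both terms, not just the first. The error treats -(2 + 6) as -2 + 6, which equals 4 instead of -8.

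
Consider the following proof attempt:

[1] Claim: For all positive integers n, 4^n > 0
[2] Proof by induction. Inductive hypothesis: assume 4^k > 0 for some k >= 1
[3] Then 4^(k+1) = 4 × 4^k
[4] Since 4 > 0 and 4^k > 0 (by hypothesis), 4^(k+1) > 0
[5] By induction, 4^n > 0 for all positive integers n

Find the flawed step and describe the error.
Step 5: By induction, 4^n > 0 for all positive integers n

Step 5 concludes the proof by induction, but no base case was ever established. A valid induction proof requires: (1) a base case proving 4^1 > 0, and (2) an inductive step showing IF 4^k > 0 THEN 4^(k+1) > 0. Steps 2-4 correctly establish the inductive step, but without the base case the conclusion in step 5 does not follow.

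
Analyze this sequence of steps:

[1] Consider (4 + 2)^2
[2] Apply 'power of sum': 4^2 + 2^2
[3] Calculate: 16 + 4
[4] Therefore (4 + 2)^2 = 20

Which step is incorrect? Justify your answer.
Step 2: Apply 'power of sum': 4^2 + 2^2

Step 2 incorrectly applies a non-existent rule '(a+b)^n = a^n + b^n'. This is false in general. The correct expansion uses the binomial theorem. The actual value is (4 + 2)^2 = 6^2 = 36, not 20.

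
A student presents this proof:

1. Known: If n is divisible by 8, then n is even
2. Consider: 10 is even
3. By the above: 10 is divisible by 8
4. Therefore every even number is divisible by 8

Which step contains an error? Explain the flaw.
Step 3: By the above: 10 is divisible by 8

Step 3 commits the fallacy of affirming the consequent. The known fact 'divisible by 8 → even' does NOT imply 'even → divisible by 8'. That would be the converse, which is false. For example, 10 is even but 10 ÷ 8 = 1.25, which is not an integer.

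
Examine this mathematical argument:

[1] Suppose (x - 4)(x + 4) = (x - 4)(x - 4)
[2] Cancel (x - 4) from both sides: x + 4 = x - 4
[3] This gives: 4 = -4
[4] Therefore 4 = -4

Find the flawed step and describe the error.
Step 2: Cancel (x - 4) from both sides: x + 4 = x - 4

Step 2 cancels (x - 4) from both sides. This is only valid if (x - 4) ≠ 0, i.e., x ≠ 4. When x = 4, both sides equal zero regardless of the other factors. The correct approach requires considering x = 4 as a separate case.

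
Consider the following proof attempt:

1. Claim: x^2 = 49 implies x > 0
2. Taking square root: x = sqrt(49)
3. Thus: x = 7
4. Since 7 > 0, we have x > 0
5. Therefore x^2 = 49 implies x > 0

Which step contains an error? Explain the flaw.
Step 2: Taking square root: x = sqrt(49)

Step 2 takes the square root and assumes the positive root only. The equation x^2 = 49 actually has two solutions: x = 7 and x = -7. The proof silently assumes x > 0 without justification, then uses this assumption to conclude x > 0, which is circular. The counterexample x = -7 shows the claim is false.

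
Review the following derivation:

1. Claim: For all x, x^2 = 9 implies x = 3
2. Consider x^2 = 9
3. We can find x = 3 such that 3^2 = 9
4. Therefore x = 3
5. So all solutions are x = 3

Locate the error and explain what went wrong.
Step 4: Therefore x = 3

Step 4 incorrectly concludes that x = 3 is the only solution. The proof shows that x = 3 is A solution (existence), but does not show it is the ONLY solution (uniqueness). In fact, x = -3 is also a solution since (-3)^2 = 9. Finding one solution doesn't prove there are no others.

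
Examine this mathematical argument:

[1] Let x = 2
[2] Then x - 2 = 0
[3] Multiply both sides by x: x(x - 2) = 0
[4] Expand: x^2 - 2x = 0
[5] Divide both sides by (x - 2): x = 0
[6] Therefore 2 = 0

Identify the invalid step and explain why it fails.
Step 5: Divide both sides by (x - 2): x = 0

Step 5 divides both sides by (x - 2). However, since x = 2, we have (x - 2) = 0. Division by zero is undefined, making this step invalid.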